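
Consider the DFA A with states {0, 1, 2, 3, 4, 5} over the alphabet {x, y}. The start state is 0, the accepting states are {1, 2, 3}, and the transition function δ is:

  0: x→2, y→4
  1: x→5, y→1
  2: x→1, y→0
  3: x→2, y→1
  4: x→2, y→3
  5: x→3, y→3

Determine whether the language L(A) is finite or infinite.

infinite

State 0 is reachable from the start and can reach an accepting state, and it lies on the cycle 0 → 2 → 0.
Traversing that cycle any number of times yields accepted strings of unbounded length, so the language is infinite.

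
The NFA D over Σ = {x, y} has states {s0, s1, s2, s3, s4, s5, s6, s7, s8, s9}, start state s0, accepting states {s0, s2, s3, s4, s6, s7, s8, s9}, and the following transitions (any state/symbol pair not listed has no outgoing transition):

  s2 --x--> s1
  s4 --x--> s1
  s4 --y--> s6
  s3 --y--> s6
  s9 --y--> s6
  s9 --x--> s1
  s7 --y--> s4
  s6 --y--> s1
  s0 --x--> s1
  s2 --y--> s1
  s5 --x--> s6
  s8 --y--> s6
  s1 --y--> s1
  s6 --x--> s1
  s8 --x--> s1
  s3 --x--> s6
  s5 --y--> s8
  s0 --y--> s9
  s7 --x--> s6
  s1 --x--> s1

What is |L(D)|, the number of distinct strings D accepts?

The useful subgraph on states {s0, s6, s9} is acyclic, so L(D) is finite; the longest accepting path visits 3 useful states, giving maximum string length 2.
Counting accepting paths from s0 by length: 1 of length 0, 1 of length 1, 1 of length 2. Total 3.

3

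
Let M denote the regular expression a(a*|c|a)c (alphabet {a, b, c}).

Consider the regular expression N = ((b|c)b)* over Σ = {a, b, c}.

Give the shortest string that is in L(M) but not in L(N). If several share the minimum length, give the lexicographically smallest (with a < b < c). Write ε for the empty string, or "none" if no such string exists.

The string ac is accepted by M but not by N.
No shorter string lies in the difference, and ac is the lexicographically first length-2 string in L(M) \ L(N).

ac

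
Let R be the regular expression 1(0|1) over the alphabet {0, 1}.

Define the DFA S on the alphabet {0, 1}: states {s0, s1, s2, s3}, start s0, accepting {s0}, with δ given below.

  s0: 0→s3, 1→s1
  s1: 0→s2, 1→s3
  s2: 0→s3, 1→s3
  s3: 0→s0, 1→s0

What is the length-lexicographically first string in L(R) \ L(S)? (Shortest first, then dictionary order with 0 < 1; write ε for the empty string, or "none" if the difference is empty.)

10

The string 10 is accepted by R but not by S.
No shorter string lies in the difference, and 10 is the lexicographically first length-2 string in L(R) \ L(S).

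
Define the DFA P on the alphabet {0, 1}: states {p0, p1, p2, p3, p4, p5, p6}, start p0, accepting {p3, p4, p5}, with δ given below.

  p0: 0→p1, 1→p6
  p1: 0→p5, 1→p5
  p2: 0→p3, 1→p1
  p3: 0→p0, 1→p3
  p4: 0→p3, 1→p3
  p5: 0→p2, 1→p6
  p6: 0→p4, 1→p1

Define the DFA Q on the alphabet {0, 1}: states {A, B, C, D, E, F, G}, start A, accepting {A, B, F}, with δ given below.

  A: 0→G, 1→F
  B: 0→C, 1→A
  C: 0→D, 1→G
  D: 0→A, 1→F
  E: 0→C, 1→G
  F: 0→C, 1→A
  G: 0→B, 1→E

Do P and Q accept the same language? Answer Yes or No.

The string 01 is accepted by P but rejected by Q.
So L(P) ≠ L(Q).

No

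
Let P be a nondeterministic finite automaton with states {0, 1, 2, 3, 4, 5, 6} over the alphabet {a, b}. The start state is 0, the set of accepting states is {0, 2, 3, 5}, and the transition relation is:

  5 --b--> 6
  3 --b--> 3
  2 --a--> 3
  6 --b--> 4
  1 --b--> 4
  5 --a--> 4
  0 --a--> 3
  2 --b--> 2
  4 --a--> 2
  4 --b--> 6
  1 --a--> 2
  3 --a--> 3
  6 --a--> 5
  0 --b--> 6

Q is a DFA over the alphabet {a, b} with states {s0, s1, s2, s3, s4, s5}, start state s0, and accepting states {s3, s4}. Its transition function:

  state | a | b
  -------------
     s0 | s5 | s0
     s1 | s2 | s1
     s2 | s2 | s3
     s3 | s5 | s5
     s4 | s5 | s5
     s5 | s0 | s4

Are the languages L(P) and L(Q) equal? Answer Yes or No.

The empty string ε is accepted by P but rejected by Q.
So L(P) ≠ L(Q).

No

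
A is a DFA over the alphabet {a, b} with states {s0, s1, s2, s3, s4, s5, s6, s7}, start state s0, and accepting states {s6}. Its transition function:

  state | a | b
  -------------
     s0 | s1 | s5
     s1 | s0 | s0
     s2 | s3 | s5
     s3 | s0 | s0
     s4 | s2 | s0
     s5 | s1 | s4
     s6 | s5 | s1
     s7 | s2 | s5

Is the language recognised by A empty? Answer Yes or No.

Yes

The states reachable from the start state are {s0, s1, s2, s3, s4, s5}.
None of the accepting states {s6} is reachable, so no string is accepted and L(A) = ∅.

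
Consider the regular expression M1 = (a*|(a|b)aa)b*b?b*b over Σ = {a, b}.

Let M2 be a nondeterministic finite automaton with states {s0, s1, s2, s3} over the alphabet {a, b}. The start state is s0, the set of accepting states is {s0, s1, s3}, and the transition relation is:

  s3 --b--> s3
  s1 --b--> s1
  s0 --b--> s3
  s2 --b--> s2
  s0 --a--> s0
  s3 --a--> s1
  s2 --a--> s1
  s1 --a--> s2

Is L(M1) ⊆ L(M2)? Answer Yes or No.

The string baab is in L(M1) but not in L(M2).
So L(M1) ⊄ L(M2).

No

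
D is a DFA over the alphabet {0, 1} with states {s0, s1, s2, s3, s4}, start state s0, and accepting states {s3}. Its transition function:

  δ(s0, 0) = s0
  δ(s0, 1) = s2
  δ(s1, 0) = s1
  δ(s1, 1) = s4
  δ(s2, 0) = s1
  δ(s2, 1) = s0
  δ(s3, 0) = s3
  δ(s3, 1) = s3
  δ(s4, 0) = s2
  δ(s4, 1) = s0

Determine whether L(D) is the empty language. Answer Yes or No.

The states reachable from the start state are {s0, s1, s2, s4}.
None of the accepting states {s3} is reachable, so no string is accepted and L(D) = ∅.

Yes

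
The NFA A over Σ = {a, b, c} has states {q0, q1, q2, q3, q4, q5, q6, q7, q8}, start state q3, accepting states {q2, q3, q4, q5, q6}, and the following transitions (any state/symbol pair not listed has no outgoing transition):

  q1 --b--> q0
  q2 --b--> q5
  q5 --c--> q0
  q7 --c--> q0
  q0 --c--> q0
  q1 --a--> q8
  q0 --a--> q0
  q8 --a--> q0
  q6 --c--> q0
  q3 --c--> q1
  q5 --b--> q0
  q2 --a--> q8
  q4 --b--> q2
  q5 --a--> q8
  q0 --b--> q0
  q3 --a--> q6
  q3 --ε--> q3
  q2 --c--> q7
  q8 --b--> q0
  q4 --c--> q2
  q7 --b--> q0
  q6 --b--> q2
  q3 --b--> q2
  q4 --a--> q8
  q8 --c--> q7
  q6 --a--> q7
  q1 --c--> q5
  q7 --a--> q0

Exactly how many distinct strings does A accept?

7

The useful subgraph on states {q1, q2, q3, q5, q6} is acyclic, so L(A) is finite; the longest accepting path visits 4 useful states, giving maximum string length 3.
Counting accepting paths from q3 by length: 1 of length 0, 2 of length 1, 3 of length 2, 1 of length 3. Total 7.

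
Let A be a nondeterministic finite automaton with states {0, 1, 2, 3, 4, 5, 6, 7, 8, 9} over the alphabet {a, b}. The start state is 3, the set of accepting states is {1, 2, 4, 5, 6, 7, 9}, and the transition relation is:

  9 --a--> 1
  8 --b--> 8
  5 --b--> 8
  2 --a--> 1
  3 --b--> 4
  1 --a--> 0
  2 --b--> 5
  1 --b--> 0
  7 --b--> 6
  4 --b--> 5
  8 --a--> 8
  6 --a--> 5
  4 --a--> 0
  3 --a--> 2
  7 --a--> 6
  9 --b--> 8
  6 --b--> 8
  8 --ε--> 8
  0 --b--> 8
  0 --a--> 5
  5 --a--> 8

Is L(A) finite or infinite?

finite

The useful states (reachable from 3 and able to reach an accepting state) are {0, 1, 2, 3, 4, 5}.
Restricted to these states the transition graph has no cycle, so every accepting path has bounded length and L is finite.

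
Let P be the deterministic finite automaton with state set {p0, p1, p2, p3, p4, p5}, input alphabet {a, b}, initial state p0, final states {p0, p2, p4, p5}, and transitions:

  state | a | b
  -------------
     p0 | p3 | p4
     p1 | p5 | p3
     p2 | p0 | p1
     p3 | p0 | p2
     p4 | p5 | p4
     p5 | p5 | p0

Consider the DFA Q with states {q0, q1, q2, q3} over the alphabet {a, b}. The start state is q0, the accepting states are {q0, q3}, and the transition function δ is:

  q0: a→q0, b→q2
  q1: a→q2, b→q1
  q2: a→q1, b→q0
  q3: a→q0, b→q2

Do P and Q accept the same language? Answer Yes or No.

The string b is accepted by P but rejected by Q.
So L(P) ≠ L(Q).

No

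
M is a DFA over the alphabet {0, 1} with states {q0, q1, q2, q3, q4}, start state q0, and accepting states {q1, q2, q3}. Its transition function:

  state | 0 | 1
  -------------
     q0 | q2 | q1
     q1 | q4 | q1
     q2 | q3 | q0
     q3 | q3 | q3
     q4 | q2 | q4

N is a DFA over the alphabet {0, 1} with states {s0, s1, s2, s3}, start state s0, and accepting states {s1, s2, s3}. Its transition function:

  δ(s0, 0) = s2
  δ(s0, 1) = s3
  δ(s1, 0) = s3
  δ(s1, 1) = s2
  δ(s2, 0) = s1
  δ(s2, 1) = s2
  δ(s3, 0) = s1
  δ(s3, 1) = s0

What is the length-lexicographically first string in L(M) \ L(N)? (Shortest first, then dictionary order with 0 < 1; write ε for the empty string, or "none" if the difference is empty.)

The string 11 is accepted by M but not by N.
No shorter string lies in the difference, and 11 is the lexicographically first length-2 string in L(M) \ L(N).

11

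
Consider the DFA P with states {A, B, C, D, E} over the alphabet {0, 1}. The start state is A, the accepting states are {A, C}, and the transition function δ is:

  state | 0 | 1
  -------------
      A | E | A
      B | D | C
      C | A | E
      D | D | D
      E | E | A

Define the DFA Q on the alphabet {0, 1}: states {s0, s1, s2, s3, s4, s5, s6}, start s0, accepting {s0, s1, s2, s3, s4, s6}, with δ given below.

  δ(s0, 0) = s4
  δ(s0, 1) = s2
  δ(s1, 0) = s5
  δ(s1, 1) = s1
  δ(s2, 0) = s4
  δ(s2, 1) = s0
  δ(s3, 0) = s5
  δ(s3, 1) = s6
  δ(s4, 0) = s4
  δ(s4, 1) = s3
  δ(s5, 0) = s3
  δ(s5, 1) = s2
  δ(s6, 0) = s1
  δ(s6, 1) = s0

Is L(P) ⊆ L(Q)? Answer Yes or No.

Exploring the product automaton P × Q from the start pair (A, s0), following both machines on each input symbol, reaches 9 state pairs: (A, s0), (E, s4), (A, s2), (A, s3), (E, s5), (A, s6), (E, s3), (E, s1), (A, s1).
P accepts in {A, C} and Q accepts in {s0, s1, s2, s3, s4, s6}. The reachable pairs whose P-component is accepting are (A, s0), (A, s2), (A, s3), (A, s6), (A, s1); in each of them the Q-component is accepting too, so the product for L(P) \ L(Q) (P-component accepting, Q-component rejecting) has no reachable accepting pair and the difference is empty.
Hence every string in L(P) is also in L(Q).

Yes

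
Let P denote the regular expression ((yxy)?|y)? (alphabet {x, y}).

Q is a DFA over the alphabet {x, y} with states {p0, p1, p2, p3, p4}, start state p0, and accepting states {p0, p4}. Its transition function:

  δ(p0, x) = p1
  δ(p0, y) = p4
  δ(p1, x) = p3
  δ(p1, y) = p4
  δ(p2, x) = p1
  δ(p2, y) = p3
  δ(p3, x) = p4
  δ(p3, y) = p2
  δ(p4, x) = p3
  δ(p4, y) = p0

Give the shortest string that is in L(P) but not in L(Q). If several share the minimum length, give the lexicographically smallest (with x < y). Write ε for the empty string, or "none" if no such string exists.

yxy

The string yxy is accepted by P but not by Q.
No shorter string lies in the difference, and yxy is the lexicographically first length-3 string in L(P) \ L(Q).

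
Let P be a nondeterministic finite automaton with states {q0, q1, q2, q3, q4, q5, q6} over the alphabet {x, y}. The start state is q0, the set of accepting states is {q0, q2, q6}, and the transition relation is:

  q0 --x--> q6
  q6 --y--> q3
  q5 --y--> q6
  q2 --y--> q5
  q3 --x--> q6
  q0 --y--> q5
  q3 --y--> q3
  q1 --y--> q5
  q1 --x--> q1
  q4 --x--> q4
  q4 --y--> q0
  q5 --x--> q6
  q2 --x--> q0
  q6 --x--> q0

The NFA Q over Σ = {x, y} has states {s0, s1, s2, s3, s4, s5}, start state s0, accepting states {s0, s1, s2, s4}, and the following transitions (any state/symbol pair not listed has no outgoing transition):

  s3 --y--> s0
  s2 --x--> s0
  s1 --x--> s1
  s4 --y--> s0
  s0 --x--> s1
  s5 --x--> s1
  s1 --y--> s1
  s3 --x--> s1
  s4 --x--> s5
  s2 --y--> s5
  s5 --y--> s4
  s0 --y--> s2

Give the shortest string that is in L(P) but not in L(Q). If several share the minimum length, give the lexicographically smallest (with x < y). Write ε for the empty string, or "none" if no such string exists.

yy

The string yy is accepted by P but not by Q.
No shorter string lies in the difference, and yy is the lexicographically first length-2 string in L(P) \ L(Q).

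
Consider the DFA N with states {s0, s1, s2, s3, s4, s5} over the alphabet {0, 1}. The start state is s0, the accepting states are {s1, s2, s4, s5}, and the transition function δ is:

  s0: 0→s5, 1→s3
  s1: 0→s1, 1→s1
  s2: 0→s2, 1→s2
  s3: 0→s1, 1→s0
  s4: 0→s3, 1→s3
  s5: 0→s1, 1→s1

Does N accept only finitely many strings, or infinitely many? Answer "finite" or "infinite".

State s0 is reachable from the start and can reach an accepting state, and it lies on the cycle s0 → s3 → s0.
Traversing that cycle any number of times yields accepted strings of unbounded length, so the language is infinite.

infinite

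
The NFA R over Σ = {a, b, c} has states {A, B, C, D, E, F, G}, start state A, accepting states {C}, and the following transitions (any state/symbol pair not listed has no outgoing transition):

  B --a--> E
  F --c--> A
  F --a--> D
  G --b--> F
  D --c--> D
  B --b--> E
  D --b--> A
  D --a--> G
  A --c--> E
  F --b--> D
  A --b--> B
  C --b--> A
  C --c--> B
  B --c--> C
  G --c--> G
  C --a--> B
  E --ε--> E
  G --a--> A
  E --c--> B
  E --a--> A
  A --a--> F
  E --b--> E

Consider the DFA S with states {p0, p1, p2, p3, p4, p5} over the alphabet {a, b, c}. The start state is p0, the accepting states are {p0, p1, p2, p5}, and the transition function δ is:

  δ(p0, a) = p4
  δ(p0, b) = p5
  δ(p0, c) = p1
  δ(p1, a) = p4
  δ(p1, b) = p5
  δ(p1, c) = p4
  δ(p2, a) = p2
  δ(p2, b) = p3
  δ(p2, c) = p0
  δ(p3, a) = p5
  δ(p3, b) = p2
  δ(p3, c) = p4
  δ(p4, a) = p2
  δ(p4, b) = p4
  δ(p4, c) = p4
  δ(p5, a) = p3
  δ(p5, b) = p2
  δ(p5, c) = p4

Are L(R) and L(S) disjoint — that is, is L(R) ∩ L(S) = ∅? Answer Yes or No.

No

The string bbcc is accepted by both R and S.
Hence L(R) ∩ L(S) ≠ ∅.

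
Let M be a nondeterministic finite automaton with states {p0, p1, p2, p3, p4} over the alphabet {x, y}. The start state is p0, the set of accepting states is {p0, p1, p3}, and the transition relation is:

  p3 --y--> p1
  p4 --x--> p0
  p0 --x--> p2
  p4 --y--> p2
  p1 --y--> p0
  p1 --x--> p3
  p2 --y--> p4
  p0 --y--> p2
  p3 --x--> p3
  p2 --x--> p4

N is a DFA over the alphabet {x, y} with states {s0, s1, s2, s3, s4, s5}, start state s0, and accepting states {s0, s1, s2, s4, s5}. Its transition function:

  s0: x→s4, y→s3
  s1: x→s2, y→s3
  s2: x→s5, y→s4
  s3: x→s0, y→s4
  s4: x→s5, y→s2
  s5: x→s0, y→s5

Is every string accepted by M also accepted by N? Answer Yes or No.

Exploring the product automaton M × N from the start pair (p0, s0), following both machines on each input symbol, reaches 13 state pairs: (p0, s0), (p2, s4), (p2, s3), (p4, s5), (p4, s2), (p4, s0), (p4, s4), (p2, s5), (p0, s5), (p0, s4), (p2, s2), (p2, s0), (p4, s3).
M accepts in {p0, p1, p3} and N accepts in {s0, s1, s2, s4, s5}. The reachable pairs whose M-component is accepting are (p0, s0), (p0, s5), (p0, s4); in each of them the N-component is accepting too, so the product for L(M) \ L(N) (M-component accepting, N-component rejecting) has no reachable accepting pair and the difference is empty.
Hence every string in L(M) is also in L(N).

Yes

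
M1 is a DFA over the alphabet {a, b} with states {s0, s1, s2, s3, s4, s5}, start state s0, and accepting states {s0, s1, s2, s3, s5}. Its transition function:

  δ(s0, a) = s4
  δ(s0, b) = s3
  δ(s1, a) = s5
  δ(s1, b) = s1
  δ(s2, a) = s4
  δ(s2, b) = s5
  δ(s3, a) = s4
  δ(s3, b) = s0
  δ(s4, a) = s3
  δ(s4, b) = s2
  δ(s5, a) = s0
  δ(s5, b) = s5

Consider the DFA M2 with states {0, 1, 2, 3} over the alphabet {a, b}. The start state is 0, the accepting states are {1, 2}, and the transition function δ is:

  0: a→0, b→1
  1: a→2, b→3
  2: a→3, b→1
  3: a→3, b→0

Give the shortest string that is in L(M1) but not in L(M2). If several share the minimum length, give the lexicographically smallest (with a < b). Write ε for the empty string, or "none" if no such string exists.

The empty string ε is accepted by M1 but not by M2.
Since ε is the unique shortest string, it is the required witness.

ε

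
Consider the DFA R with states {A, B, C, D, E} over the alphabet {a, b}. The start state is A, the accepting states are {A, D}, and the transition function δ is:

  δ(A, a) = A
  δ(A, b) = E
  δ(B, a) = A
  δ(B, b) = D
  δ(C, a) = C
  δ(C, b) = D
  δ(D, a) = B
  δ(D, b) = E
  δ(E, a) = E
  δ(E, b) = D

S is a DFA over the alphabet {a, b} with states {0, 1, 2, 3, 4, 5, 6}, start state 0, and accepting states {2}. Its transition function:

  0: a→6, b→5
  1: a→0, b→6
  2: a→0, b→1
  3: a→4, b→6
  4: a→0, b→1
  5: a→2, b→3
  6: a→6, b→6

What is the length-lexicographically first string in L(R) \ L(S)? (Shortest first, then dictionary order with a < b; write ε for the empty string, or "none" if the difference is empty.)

ε

The empty string ε is accepted by R but not by S.
Since ε is the unique shortest string, it is the required witness.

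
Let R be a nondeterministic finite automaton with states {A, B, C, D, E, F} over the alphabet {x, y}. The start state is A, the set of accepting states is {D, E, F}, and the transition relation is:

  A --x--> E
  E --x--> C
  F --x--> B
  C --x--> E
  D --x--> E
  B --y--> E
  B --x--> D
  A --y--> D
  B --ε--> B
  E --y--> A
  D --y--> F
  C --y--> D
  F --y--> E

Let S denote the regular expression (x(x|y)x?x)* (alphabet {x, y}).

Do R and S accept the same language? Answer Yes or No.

The string x is accepted by R but rejected by S.
So L(R) ≠ L(S).

No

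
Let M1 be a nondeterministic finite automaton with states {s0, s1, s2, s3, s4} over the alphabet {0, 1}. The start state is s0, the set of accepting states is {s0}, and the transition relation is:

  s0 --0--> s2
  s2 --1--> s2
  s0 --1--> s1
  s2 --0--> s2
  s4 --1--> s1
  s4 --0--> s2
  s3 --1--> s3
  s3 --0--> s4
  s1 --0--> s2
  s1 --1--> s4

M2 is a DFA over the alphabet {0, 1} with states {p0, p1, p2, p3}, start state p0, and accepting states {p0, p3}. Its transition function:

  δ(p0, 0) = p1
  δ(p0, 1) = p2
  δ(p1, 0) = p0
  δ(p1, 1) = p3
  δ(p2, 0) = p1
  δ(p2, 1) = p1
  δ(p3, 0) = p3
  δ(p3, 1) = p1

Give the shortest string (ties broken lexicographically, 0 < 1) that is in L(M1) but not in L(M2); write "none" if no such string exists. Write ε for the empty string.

none

Exploring the product automaton M1 × M2 from the start pair (s0, p0), following both machines on each input symbol, reaches 8 state pairs: (s0, p0), (s2, p1), (s1, p2), (s2, p0), (s2, p3), (s4, p1), (s2, p2), (s1, p3).
M1 accepts in {s0} and M2 accepts in {p0, p3}. The reachable pairs whose M1-component is accepting are (s0, p0); in each of them the M2-component is accepting too, so the product for L(M1) \ L(M2) (M1-component accepting, M2-component rejecting) has no reachable accepting pair and the difference is empty.
So every string accepted by M1 is also accepted by M2: L(M1) \ L(M2) = ∅ and there is no such string.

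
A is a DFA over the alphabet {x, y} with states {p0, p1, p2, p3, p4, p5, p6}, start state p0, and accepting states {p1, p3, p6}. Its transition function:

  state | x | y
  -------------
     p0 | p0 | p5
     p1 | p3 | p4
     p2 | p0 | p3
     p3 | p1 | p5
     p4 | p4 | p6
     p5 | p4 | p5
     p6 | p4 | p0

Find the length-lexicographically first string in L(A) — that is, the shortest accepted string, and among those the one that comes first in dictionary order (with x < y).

yxy

A breadth-first search from p0 reaches an accepting state first via the path p0 → p5 → p4 → p6 on input yxy.
No string of length < 3 is accepted (BFS exhausts all shorter strings without reaching an accepting state), and yxy is the lexicographically least accepting string of length 3.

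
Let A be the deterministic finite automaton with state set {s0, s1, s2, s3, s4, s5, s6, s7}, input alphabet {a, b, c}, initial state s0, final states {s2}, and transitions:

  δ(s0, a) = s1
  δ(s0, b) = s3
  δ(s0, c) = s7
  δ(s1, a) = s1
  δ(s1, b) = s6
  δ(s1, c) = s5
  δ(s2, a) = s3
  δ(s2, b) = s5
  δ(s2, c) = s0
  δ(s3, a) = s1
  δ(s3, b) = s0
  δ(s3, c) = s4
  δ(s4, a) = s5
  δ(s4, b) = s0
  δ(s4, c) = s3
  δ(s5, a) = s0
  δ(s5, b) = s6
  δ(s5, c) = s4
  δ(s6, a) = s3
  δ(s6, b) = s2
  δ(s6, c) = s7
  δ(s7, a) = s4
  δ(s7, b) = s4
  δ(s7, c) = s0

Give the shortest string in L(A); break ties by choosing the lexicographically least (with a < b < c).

A breadth-first search from s0 reaches an accepting state first via the path s0 → s1 → s6 → s2 on input abb.
No string of length < 3 is accepted (BFS exhausts all shorter strings without reaching an accepting state), and abb is the lexicographically least accepting string of length 3.

abb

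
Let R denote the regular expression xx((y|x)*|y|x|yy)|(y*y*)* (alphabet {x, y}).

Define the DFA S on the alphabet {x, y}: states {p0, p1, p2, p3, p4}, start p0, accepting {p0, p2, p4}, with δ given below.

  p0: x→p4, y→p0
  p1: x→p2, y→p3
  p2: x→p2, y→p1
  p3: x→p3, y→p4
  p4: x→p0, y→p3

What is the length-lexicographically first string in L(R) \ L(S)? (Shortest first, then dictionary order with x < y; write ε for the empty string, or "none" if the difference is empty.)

xxxy

The string xxxy is accepted by R but not by S.
No shorter string lies in the difference, and xxxy is the lexicographically first length-4 string in L(R) \ L(S).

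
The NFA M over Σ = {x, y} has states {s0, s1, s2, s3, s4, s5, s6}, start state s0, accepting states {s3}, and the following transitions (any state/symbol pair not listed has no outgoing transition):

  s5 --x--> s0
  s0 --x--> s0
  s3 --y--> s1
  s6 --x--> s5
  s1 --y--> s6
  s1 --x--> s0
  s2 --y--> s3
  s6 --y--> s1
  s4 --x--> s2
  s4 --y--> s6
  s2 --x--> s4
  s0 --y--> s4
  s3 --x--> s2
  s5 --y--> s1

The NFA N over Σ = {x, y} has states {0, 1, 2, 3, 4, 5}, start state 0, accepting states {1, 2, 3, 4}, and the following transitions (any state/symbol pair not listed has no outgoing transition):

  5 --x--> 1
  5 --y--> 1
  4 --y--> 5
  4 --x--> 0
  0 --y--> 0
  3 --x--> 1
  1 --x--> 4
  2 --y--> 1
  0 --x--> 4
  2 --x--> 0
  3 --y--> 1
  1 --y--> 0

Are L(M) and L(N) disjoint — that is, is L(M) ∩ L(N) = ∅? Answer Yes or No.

Yes

Exploring the product automaton M × N from the start pair (s0, 0), following both machines on each input symbol, reaches 19 state pairs: (s0, 0), (s0, 4), (s4, 0), (s4, 5), (s2, 4), (s6, 0), (s2, 1), (s6, 1), (s3, 5), (s5, 4), (s1, 0), (s4, 4), (s3, 0), (s1, 1), (s1, 5), (s2, 0), (s6, 5), (s0, 1), (s5, 1).
M accepts in {s3} and N accepts in {1, 2, 3, 4}; no reachable pair has both components accepting, so no string drives both machines to acceptance simultaneously and L(M) ∩ L(N) = ∅.
So no string is accepted by both, and the intersection is empty.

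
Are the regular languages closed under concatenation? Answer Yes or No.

Yes

If R₁ and R₂ are regular expressions for the two languages then R₁R₂ denotes L₁L₂; on automata, add ε-moves from every accepting state of an NFA for L₁ to the start state of an NFA for L₂ and keep only the second machine's accepting states.
So the regular languages are closed under concatenation.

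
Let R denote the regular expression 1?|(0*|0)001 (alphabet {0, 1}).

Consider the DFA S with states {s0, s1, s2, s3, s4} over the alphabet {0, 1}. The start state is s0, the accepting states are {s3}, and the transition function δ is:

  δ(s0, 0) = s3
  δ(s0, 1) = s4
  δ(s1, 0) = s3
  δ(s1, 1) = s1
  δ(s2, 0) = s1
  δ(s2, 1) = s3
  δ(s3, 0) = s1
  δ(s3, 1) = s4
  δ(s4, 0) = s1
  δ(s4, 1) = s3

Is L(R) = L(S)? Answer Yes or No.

No

The empty string ε is accepted by R but rejected by S.
So L(R) ≠ L(S).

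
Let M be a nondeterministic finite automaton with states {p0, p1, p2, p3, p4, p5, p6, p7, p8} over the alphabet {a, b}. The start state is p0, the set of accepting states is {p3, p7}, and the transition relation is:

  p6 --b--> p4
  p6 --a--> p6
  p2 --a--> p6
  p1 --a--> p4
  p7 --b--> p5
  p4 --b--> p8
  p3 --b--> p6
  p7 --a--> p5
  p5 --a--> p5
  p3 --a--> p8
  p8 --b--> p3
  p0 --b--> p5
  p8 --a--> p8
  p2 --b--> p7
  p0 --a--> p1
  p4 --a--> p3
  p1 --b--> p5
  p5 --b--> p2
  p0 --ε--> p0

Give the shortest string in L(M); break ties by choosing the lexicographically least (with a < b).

aaa

A breadth-first search from p0 reaches an accepting state first via the path p0 → p1 → p4 → p3 on input aaa.
No string of length < 3 is accepted (BFS exhausts all shorter strings without reaching an accepting state), and aaa is the lexicographically least accepting string of length 3.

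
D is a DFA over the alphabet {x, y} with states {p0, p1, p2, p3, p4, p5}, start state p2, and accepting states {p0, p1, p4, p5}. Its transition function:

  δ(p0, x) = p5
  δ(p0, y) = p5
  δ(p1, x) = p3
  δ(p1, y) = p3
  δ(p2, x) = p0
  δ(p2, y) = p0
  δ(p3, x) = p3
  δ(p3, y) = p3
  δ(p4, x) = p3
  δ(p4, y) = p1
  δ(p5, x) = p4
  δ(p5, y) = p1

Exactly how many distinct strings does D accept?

The useful subgraph on states {p0, p1, p2, p4, p5} is acyclic, so L(D) is finite; the longest accepting path visits 5 useful states, giving maximum string length 4.
Counting accepting paths from p2 by length: 2 of length 1, 4 of length 2, 8 of length 3, 4 of length 4. Total 18.

18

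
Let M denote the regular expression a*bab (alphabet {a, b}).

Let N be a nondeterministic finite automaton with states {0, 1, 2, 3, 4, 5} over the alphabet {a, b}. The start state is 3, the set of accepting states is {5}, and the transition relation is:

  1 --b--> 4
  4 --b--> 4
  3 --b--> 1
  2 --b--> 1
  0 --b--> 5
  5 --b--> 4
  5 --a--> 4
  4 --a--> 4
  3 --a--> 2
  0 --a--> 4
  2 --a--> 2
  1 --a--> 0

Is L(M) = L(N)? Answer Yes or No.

Yes

Converting the expression M to a DFA (subset construction, then merging equivalent states) gives the minimal DFA with states {m0, m1, m2, m3, m4}, start state m0, accepting states {m4} and transitions m0: a→m0, b→m1; m1: a→m2, b→m3; m2: a→m3, b→m4; m3: a→m3, b→m3; m4: a→m3, b→m3.
Exploring the product automaton M × N from the start pair (m0, 3), following both machines on each input symbol, reaches 6 state pairs: (m0, 3), (m0, 2), (m1, 1), (m2, 0), (m3, 4), (m4, 5).
M accepts in {m4} and N accepts in {5}. In every reachable pair the two components are either both accepting — (m4, 5) — or both non-accepting, so no string is accepted by exactly one of the machines: L(M) \ L(N) and L(N) \ L(M) are both empty.
Hence every string is accepted by M iff it is accepted by N, and the two languages coincide.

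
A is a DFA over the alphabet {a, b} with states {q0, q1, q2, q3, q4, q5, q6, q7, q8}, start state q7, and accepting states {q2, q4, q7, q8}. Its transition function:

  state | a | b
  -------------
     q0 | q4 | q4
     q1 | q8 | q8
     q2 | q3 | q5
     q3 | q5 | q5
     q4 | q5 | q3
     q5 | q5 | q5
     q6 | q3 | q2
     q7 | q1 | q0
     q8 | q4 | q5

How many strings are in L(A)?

7

The useful subgraph on states {q0, q1, q4, q7, q8} is acyclic, so L(A) is finite; the longest accepting path visits 4 useful states, giving maximum string length 3.
Counting accepting paths from q7 by length: 1 of length 0, 4 of length 2, 2 of length 3. Total 7.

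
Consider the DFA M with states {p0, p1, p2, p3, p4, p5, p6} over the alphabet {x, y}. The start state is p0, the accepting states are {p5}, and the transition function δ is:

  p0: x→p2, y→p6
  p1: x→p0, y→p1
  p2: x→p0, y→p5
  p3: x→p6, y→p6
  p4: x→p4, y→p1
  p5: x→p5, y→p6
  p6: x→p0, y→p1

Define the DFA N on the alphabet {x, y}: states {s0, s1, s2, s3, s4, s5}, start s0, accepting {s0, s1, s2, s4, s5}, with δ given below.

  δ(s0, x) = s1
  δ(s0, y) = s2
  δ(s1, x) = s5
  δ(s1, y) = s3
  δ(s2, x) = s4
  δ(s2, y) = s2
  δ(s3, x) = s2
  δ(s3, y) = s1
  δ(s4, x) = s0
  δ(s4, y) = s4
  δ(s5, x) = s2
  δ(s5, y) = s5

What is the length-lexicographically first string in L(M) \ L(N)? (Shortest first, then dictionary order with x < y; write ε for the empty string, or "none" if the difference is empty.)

xy

The string xy is accepted by M but not by N.
No shorter string lies in the difference, and xy is the lexicographically first length-2 string in L(M) \ L(N).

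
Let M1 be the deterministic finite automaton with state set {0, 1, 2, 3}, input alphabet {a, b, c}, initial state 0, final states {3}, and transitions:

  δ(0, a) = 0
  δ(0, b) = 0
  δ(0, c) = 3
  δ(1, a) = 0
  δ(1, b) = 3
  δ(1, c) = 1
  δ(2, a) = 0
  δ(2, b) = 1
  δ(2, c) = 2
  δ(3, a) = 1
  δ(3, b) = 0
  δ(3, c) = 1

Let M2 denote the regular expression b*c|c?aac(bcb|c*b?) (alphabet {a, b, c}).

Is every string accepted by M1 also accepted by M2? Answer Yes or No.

The string ac is in L(M1) but not in L(M2).
So L(M1) ⊄ L(M2).

No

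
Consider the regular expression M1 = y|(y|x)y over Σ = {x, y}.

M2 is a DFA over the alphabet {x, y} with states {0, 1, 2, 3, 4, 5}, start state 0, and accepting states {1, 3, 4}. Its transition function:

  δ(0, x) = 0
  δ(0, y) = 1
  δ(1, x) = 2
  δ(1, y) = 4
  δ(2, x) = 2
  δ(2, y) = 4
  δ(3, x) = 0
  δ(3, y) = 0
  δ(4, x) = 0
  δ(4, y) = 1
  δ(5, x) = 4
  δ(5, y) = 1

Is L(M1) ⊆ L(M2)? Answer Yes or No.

Converting the expression M1 to a DFA (subset construction, then merging equivalent states) gives the minimal DFA with states {r0, r1, r2, r3, r4}, start state r0, accepting states {r2, r4} and transitions r0: x→r1, y→r2; r1: x→r3, y→r4; r2: x→r3, y→r4; r3: x→r3, y→r3; r4: x→r3, y→r3.
Exploring the product automaton M1 × M2 from the start pair (r0, 0), following both machines on each input symbol, reaches 9 state pairs: (r0, 0), (r1, 0), (r2, 1), (r3, 0), (r4, 1), (r3, 2), (r4, 4), (r3, 1), (r3, 4).
M1 accepts in {r2, r4} and M2 accepts in {1, 3, 4}. The reachable pairs whose M1-component is accepting are (r2, 1), (r4, 1), (r4, 4); in each of them the M2-component is accepting too, so the product for L(M1) \ L(M2) (M1-component accepting, M2-component rejecting) has no reachable accepting pair and the difference is empty.
Hence every string in L(M1) is also in L(M2).

Yes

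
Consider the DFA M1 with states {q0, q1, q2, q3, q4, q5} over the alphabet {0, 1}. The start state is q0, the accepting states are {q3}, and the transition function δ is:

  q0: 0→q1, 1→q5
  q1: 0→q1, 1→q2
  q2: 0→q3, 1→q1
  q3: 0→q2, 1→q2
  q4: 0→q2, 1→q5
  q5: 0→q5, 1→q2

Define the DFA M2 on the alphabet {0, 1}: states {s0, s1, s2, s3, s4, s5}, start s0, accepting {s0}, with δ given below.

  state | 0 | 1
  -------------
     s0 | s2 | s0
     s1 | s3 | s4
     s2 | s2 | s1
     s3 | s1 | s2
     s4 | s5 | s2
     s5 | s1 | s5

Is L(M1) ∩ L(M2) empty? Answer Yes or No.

Exploring the product automaton M1 × M2 from the start pair (q0, s0), following both machines on each input symbol, reaches 19 state pairs: (q0, s0), (q1, s2), (q5, s0), (q2, s1), (q5, s2), (q2, s0), (q3, s3), (q1, s4), (q3, s2), (q1, s0), (q2, s2), (q1, s5), (q1, s1), (q2, s5), (q1, s3), (q2, s4), (q3, s1), (q3, s5), (q2, s3).
M1 accepts in {q3} and M2 accepts in {s0}; no reachable pair has both components accepting, so no string drives both machines to acceptance simultaneously and L(M1) ∩ L(M2) = ∅.
So no string is accepted by both, and the intersection is empty.

Yes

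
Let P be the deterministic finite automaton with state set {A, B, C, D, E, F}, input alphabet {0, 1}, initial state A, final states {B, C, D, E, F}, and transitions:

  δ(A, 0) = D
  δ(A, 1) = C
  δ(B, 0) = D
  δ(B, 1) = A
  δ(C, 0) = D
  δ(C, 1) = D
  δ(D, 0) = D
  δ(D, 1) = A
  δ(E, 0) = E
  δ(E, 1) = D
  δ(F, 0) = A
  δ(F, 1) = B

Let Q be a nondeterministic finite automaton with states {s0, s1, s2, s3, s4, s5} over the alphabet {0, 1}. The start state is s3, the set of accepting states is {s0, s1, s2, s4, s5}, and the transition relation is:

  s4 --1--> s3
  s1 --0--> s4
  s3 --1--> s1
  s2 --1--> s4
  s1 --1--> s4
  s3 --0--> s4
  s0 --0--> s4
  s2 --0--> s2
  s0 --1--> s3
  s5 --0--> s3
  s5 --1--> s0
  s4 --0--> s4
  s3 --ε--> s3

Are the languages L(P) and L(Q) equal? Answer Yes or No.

Exploring the product automaton P × Q from the start pair (A, s3), following both machines on each input symbol, reaches 3 state pairs: (A, s3), (D, s4), (C, s1).
P accepts in {B, C, D, E, F} and Q accepts in {s0, s1, s2, s4, s5}. In every reachable pair the two components are either both accepting — (D, s4), (C, s1) — or both non-accepting, so no string is accepted by exactly one of the machines: L(P) \ L(Q) and L(Q) \ L(P) are both empty.
Hence every string is accepted by P iff it is accepted by Q, and the two languages coincide.

Yes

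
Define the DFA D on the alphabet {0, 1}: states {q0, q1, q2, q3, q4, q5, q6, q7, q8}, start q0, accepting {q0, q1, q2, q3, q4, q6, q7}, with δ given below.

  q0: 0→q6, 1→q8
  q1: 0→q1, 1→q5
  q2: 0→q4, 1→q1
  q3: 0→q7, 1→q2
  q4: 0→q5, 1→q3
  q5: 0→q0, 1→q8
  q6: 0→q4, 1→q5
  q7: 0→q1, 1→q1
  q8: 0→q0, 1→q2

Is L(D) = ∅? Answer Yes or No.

The empty string ε is accepted: the run q0 ends in the accepting state q0.
Since at least one string is accepted, L(D) is not empty.

No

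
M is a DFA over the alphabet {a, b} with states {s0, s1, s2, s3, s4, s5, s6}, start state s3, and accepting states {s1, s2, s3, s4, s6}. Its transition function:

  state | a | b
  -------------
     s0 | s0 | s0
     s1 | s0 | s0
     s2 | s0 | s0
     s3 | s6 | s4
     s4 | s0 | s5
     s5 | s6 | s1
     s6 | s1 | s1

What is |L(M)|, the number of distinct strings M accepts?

The useful subgraph on states {s1, s3, s4, s5, s6} is acyclic, so L(M) is finite; the longest accepting path visits 5 useful states, giving maximum string length 4.
Counting accepting paths from s3 by length: 1 of length 0, 2 of length 1, 2 of length 2, 2 of length 3, 2 of length 4. Total 9.

9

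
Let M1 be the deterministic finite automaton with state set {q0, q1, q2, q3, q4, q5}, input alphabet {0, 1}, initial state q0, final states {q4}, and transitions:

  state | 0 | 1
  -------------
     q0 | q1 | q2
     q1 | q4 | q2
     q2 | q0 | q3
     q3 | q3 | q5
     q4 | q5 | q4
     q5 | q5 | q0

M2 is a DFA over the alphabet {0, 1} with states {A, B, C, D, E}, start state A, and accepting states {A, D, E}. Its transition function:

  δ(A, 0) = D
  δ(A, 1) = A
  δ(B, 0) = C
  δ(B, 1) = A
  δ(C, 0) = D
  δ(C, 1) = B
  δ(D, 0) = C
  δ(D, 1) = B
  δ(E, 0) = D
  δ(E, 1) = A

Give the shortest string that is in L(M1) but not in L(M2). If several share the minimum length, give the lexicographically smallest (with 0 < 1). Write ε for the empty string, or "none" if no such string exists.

00

The string 00 is accepted by M1 but not by M2.
No shorter string lies in the difference, and 00 is the lexicographically first length-2 string in L(M1) \ L(M2).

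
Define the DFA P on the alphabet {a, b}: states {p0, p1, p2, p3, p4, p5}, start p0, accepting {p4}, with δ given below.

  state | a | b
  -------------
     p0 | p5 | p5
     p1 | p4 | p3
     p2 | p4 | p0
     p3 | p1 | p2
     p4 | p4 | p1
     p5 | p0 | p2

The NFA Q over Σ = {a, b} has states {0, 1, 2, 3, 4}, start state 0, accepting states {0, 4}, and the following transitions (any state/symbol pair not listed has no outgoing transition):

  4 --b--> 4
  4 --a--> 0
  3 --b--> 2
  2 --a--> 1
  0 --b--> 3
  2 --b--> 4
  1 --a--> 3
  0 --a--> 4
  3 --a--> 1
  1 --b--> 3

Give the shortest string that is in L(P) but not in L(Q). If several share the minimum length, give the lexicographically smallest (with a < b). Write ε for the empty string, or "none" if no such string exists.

bba

The string bba is accepted by P but not by Q.
No shorter string lies in the difference, and bba is the lexicographically first length-3 string in L(P) \ L(Q).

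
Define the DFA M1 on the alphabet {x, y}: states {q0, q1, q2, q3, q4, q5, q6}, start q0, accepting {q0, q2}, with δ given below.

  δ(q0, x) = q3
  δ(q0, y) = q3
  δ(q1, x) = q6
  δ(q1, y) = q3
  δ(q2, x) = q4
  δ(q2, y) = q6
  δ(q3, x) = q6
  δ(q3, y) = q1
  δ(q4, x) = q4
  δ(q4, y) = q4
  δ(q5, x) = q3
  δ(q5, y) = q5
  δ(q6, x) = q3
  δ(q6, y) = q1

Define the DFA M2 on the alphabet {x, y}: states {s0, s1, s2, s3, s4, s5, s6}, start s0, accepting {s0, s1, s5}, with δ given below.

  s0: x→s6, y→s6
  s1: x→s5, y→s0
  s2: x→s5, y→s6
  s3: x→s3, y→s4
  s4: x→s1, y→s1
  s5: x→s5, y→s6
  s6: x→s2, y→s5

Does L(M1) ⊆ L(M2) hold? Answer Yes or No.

Yes

Exploring the product automaton M1 × M2 from the start pair (q0, s0), following both machines on each input symbol, reaches 7 state pairs: (q0, s0), (q3, s6), (q6, s2), (q1, s5), (q3, s5), (q1, s6), (q6, s5).
M1 accepts in {q0, q2} and M2 accepts in {s0, s1, s5}. The reachable pairs whose M1-component is accepting are (q0, s0); in each of them the M2-component is accepting too, so the product for L(M1) \ L(M2) (M1-component accepting, M2-component rejecting) has no reachable accepting pair and the difference is empty.
Hence every string in L(M1) is also in L(M2).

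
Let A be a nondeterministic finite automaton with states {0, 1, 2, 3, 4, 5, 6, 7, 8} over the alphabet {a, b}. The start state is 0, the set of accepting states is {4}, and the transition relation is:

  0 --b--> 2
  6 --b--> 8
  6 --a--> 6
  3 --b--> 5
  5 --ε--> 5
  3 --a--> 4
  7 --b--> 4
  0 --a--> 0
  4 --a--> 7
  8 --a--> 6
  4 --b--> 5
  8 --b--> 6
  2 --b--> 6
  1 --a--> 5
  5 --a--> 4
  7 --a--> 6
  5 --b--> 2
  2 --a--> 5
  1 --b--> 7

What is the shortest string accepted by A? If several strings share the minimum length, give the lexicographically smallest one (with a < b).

baa

A breadth-first search from 0 reaches an accepting state first via the path 0 → 2 → 5 → 4 on input baa.
No string of length < 3 is accepted (BFS exhausts all shorter strings without reaching an accepting state), and baa is the lexicographically least accepting string of length 3.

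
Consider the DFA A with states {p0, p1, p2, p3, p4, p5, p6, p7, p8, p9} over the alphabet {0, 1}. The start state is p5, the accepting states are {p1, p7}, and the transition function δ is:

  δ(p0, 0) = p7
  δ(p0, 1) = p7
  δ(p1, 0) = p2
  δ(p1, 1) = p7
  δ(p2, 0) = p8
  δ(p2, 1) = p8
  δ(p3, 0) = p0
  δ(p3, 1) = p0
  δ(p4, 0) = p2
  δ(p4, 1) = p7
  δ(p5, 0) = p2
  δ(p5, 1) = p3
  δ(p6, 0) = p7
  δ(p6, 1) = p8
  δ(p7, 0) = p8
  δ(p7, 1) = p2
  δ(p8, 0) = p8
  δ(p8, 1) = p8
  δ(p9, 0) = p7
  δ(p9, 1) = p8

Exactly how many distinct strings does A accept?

4

The useful subgraph on states {p0, p3, p5, p7} is acyclic, so L(A) is finite; the longest accepting path visits 4 useful states, giving maximum string length 3.
Counting accepting paths from p5 by length: 4 of length 3. Total 4.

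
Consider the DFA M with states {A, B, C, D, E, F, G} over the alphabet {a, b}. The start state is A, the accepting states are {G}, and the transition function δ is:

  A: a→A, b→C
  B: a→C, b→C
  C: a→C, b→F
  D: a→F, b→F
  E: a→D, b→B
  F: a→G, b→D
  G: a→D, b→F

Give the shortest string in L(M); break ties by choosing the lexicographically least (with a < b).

A breadth-first search from A reaches an accepting state first via the path A → C → F → G on input bba.
No string of length < 3 is accepted (BFS exhausts all shorter strings without reaching an accepting state), and bba is the lexicographically least accepting string of length 3.

bba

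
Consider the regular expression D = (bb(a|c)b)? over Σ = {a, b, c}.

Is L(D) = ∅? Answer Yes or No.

The empty string ε matches the expression, so it belongs to L(D).
Since L(D) contains at least one string, it is not empty.

No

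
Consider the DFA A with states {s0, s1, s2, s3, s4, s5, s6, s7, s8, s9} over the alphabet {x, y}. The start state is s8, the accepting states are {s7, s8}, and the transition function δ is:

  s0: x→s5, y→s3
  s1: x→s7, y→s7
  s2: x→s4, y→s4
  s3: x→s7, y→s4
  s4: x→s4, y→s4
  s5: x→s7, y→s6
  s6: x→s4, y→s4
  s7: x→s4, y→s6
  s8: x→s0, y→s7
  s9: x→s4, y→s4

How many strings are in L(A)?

The useful subgraph on states {s0, s3, s5, s7, s8} is acyclic, so L(A) is finite; the longest accepting path visits 4 useful states, giving maximum string length 3.
Counting accepting paths from s8 by length: 1 of length 0, 1 of length 1, 2 of length 3. Total 4.

4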